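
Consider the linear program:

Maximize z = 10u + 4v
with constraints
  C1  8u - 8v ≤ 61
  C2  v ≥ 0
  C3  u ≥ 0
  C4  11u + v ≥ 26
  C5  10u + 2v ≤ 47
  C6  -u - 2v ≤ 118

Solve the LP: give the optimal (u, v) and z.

u = 5/12, v = 257/12, maximum z = 539/6

Vertices and z = 10u + 4v:
  (26/11, 0) → z = 260/11
  (47/10, 0) → z = 47
  (5/12, 257/12) → z = 539/6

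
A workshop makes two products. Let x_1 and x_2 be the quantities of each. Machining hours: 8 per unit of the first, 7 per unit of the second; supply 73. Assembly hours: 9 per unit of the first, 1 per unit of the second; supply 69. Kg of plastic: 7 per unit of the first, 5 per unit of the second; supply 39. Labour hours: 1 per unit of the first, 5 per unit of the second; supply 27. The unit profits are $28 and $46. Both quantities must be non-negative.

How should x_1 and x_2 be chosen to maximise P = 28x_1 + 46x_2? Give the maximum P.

x_1 = 2, x_2 = 5, maximum P = 286

Feasible corners and P = 28x_1 + 46x_2:
  (0, 0) → P = 0
  (0, 27/5) → P = 1242/5
  (39/7, 0) → P = 156
  (2, 5) → P = 286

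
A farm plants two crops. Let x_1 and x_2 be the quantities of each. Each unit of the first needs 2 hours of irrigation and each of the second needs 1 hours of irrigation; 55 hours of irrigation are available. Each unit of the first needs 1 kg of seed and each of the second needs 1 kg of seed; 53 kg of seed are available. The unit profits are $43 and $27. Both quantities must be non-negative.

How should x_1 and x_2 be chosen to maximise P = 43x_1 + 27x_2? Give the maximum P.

Feasible corners and P = 43x_1 + 27x_2:
  (0, 0) → P = 0
  (0, 53) → P = 1431
  (55/2, 0) → P = 2365/2
  (2, 51) → P = 1463

x_1 = 2, x_2 = 51, maximum P = 1463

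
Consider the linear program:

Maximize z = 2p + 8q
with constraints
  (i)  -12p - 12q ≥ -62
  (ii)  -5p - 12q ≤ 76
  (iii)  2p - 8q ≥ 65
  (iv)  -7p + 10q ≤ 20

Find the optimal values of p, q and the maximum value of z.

Corner points and z = 2p + 8q:
  (138/7, -611/42) → z = -1616/21
  (319/30, -82/15) → z = -337/15
  (43/16, -477/64) → z = -217/4

p = 319/30, q = -82/15, maximum z = -337/15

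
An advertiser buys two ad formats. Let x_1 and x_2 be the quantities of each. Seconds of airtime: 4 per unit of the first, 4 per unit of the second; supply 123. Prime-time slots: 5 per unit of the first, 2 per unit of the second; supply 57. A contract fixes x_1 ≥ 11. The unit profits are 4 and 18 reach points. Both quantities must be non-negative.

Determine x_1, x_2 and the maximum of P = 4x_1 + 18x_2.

Corner points and P = 4x_1 + 18x_2:
  (57/5, 0) → P = 228/5
  (11, 0) → P = 44
  (11, 1) → P = 62

The binding constraints are 5x_1 + 2x_2 = 57 and x_1 = 11.
Solving simultaneously gives x_1 = 11, x_2 = 1.

x_1 = 11, x_2 = 1, maximum P = 62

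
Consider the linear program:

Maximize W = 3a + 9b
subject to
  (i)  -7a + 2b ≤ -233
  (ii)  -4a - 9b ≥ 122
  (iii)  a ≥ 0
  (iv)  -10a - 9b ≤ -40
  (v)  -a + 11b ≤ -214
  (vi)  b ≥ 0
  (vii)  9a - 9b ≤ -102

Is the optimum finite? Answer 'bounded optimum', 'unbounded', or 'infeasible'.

The boundaries b = 0 and 9a - 9b = -102 meet at (-34/3, 0), but that point violates -7a + 2b ≤ -233. Every candidate vertex is excluded by some other constraint, so the feasible region is empty.

infeasible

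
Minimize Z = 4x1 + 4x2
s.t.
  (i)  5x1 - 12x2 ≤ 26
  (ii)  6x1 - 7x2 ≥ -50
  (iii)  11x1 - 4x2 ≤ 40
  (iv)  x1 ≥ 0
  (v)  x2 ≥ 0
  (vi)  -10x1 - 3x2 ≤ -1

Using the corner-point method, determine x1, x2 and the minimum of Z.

Corner points and Z = 4x1 + 4x2:
  (480/53, 790/53) → Z = 5080/53
  (0, 50/7) → Z = 200/7
  (40/11, 0) → Z = 160/11
  (0, 1/3) → Z = 4/3
  (1/10, 0) → Z = 2/5

The optimum lies where x2 = 0 and -10x1 - 3x2 = -1.
Solving simultaneously gives x1 = 1/10, x2 = 0.

x1 = 1/10, x2 = 0, minimum Z = 2/5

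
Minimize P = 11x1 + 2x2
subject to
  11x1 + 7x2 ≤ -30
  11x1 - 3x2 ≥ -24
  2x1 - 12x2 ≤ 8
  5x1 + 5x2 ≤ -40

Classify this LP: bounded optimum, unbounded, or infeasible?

The boundaries 11x1 + 7x2 = -30 and 11x1 - 3x2 = -24 meet at (-129/55, -3/5), but that point violates 5x1 + 5x2 ≤ -40. Every candidate vertex is excluded by some other constraint, so the feasible region is empty.

infeasible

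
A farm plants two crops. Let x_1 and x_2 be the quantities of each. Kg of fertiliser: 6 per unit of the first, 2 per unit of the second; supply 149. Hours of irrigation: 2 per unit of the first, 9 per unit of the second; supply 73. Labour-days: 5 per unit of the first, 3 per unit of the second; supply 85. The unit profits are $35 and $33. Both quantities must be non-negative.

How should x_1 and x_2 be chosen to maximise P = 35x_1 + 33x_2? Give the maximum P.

Corner points and P = 35x_1 + 33x_2:
  (0, 0) → P = 0
  (0, 73/9) → P = 803/3
  (17, 0) → P = 595
  (14, 5) → P = 655

At the optimal vertex, 2x_1 + 9x_2 = 73 and 5x_1 + 3x_2 = 85.
Solving simultaneously gives x_1 = 14, x_2 = 5.

x_1 = 14, x_2 = 5, maximum P = 655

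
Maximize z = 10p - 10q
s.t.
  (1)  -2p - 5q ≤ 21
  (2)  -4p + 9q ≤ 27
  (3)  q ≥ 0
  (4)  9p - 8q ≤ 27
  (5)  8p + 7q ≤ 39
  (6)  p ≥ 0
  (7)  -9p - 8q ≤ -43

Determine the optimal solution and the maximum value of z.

Extreme points and z = 10p - 10q:
  (81/50, 93/25) → z = -21
  (171/113, 415/113) → z = -2440/113
  (501/127, 135/127) → z = 3660/127
  (35/9, 1) → z = 260/9

The optimum lies where 9p - 8q = 27 and -9p - 8q = -43.
Solving simultaneously gives p = 35/9, q = 1.

p = 35/9, q = 1, maximum z = 260/9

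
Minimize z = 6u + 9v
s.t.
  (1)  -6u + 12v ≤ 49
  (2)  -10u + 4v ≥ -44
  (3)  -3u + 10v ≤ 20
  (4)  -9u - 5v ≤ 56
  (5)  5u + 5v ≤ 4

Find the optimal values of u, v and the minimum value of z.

Feasible corners and z = 6u + 9v:
  (-2/43, -478/43) → z = -4314/43
  (118/35, -18/7) → z = -102/35
  (-44/7, 4/35) → z = -1284/35
  (-12/13, 112/65) → z = 648/65

u = -2/43, v = -478/43, minimum z = -4314/43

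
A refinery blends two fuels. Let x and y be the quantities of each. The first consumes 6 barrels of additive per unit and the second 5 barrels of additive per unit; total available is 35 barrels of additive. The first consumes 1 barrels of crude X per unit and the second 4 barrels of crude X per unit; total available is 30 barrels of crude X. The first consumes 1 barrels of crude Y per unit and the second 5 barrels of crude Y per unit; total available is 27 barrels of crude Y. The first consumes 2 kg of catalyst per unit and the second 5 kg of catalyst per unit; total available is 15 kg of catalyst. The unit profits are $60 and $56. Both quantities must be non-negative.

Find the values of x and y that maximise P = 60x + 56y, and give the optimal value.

x = 5, y = 1, maximum P = 356

Extreme points and P = 60x + 56y:
  (0, 0) → P = 0
  (0, 3) → P = 168
  (35/6, 0) → P = 350
  (5, 1) → P = 356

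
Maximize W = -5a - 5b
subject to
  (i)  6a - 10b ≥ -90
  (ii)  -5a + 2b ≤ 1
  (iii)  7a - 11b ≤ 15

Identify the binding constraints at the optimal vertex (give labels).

Feasible corners and W = -5a - 5b:
  (85/19, 222/19) → W = -1535/19
  (285, 180) → W = -2325
  (-1, -2) → W = 15

The maximum is at (-1, -2). Substituting into each constraint, equality holds for (ii) and (iii); the remaining constraints have slack.

(ii) and (iii)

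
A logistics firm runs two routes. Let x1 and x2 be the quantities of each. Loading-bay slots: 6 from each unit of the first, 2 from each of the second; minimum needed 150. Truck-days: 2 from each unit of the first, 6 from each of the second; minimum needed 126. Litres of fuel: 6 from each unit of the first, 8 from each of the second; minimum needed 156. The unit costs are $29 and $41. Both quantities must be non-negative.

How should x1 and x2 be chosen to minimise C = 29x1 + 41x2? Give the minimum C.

x1 = 81/4, x2 = 57/4, minimum C = 2343/2

Corner points and C = 29x1 + 41x2:
  (0, 75) → C = 3075
  (63, 0) → C = 1827
  (81/4, 57/4) → C = 2343/2
The feasible region is unbounded (it extends along (0, 1), (1, 0)), but C strictly increases along every unbounded feasible direction, so there is no improving ray and the minimum is attained at a vertex.

The optimum lies where 6x1 + 2x2 = 150 and 2x1 + 6x2 = 126.
Solving simultaneously gives x1 = 81/4, x2 = 57/4.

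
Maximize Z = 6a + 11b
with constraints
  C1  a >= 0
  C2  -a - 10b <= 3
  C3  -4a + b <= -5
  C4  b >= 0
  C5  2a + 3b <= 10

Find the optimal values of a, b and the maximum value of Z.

a = 25/14, b = 15/7, maximum Z = 240/7

The binding constraints are -4a + b = -5 and 2a + 3b = 10.
Solving simultaneously gives a = 25/14, b = 15/7.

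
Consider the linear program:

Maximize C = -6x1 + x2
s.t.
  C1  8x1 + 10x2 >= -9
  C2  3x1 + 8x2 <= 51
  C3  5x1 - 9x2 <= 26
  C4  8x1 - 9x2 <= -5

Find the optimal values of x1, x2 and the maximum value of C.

The optimum lies where 8x1 + 10x2 = -9 and 3x1 + 8x2 = 51.
Solving simultaneously gives x1 = -291/17, x2 = 435/34.

x1 = -291/17, x2 = 435/34, maximum C = 231/2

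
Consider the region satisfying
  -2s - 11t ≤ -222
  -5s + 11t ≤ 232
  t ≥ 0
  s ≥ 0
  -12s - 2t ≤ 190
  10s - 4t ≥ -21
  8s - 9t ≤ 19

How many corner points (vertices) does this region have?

4

The feasible vertices (each the meet of two boundaries and inside every other half-plane) are:
  (657/118, 1131/59)
  (2207/106, 869/53)
  (697/90, 443/18)
  (2297/43, 1951/43)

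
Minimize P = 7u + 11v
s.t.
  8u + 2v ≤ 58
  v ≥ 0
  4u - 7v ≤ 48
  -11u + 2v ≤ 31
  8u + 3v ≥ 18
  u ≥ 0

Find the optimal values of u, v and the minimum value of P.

u = 9/4, v = 0, minimum P = 63/4

Feasible corners and P = 7u + 11v:
  (29/4, 0) → P = 203/4
  (27/19, 443/19) → P = 5062/19
  (9/4, 0) → P = 63/4
  (0, 31/2) → P = 341/2
  (0, 6) → P = 66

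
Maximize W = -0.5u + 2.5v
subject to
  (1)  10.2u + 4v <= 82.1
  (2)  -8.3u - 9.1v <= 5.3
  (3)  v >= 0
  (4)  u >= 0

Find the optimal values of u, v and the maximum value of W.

u = 0, v = 20.525, maximum W = 51.3125

The optimum lies where 10.2u + 4v = 82.1 and u = 0.
Solving simultaneously gives u = 0, v = 821/40.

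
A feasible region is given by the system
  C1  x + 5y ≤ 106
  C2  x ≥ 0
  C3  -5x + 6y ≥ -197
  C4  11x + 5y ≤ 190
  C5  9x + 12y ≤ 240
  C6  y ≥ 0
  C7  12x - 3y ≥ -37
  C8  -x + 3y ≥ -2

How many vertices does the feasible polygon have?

Pairwise boundary intersections that survive every other constraint:
  (0, 0)
  (0, 37/3)
  (360/29, 310/29)
  (290/19, 84/19)
  (92/57, 357/19)
  (2, 0)

6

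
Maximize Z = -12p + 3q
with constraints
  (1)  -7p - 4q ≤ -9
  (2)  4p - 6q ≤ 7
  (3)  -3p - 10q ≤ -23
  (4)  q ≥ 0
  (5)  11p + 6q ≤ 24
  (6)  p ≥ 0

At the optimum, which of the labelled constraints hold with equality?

(5) and (6)

Extreme points and Z = -12p + 3q:
  (51/46, 181/92) → Z = -681/92
  (0, 23/10) → Z = 69/10
  (0, 4) → Z = 12

The maximum is at (0, 4). Substituting into each constraint, equality holds for (5) and (6); the remaining constraints have slack.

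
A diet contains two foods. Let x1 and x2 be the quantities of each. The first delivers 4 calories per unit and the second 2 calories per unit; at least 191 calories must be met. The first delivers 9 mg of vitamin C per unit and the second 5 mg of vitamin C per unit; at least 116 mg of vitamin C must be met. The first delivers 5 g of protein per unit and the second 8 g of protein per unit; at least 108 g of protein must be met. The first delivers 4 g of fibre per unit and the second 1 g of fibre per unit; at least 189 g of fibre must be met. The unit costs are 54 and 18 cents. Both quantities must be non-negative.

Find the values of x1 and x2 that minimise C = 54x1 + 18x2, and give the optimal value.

Vertices and C = 54x1 + 18x2:
  (0, 189) → C = 3402
  (191/4, 0) → C = 5157/2
  (187/4, 2) → C = 5121/2
The feasible region is unbounded (it extends along (0, 1), (1, 0)), but C strictly increases along every unbounded feasible direction, so there is no improving ray and the minimum is attained at a vertex.

At the optimal vertex, 4x1 + 2x2 = 191 and 4x1 + x2 = 189.
Solving simultaneously gives x1 = 187/4, x2 = 2.

x1 = 187/4, x2 = 2, minimum C = 5121/2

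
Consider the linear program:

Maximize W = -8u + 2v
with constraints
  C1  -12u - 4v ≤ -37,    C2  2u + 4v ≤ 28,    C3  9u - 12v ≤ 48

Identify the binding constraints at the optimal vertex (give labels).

C1 and C2

Vertices and W = -8u + 2v:
  (9/10, 131/20) → W = 59/10
  (53/15, -27/20) → W = -929/30
  (44/5, 13/5) → W = -326/5

The maximum is at (9/10, 131/20). Substituting into each constraint, equality holds for C1 and C2; the remaining constraints have slack.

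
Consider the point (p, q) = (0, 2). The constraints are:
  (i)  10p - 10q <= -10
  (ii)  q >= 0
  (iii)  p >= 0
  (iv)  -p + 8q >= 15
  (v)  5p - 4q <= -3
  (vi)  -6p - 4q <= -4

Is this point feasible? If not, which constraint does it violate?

(i): -20 ≤ -10 ✓
(ii): 2 ≥ 0 ✓
(iii): 0 ≥ 0 ✓
(iv): 16 ≥ 15 ✓
(v): -8 ≤ -3 ✓
(vi): -8 ≤ -4 ✓

feasible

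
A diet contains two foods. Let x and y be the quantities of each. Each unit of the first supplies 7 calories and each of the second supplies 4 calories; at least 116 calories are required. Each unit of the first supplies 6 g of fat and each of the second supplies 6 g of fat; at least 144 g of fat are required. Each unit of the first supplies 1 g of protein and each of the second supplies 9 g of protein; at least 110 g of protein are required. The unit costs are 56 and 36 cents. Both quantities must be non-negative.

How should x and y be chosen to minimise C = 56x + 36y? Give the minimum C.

x = 20/3, y = 52/3, minimum C = 2992/3

The feasible region is unbounded (it extends along (0, 1), (1, 0)), but C strictly increases along every unbounded feasible direction, so there is no improving ray and the minimum is attained at a vertex.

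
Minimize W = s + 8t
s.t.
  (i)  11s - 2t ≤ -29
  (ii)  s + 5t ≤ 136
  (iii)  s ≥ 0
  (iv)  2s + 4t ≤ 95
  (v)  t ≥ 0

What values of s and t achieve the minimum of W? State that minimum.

s = 0, t = 29/2, minimum W = 116

Extreme points and W = s + 8t:
  (0, 29/2) → W = 116
  (37/24, 1103/48) → W = 1483/8
  (0, 95/4) → W = 190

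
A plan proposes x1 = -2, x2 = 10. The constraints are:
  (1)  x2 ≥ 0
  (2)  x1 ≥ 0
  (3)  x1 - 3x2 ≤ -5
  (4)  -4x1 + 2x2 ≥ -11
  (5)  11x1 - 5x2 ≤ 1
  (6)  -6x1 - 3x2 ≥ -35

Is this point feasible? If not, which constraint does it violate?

Constraint (2): x1 = -2, which is not ≥ 0. All other constraints are satisfied.

not feasible — violates (2)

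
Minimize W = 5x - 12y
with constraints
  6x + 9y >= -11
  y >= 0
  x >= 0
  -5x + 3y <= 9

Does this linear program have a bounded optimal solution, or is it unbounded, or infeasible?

From the feasible point (0, 0), moving in the direction (3, 5) keeps every constraint satisfied while W decreases without bound.

unbounded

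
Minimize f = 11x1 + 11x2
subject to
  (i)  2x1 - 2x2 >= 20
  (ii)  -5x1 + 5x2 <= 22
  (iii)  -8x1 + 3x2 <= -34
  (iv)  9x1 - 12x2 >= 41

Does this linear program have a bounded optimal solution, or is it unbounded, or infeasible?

From the feasible point (4/5, -46/5), moving in the direction (-3, -8) keeps every constraint satisfied while f decreases without bound.

unbounded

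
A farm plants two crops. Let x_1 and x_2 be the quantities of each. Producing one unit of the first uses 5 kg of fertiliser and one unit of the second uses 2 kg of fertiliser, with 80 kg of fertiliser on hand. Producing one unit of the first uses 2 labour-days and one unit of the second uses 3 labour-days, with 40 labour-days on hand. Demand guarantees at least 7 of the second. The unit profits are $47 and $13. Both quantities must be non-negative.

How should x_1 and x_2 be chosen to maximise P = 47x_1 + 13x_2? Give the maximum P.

x_1 = 19/2, x_2 = 7, maximum P = 1075/2

Extreme points and P = 47x_1 + 13x_2:
  (0, 40/3) → P = 520/3
  (0, 7) → P = 91
  (19/2, 7) → P = 1075/2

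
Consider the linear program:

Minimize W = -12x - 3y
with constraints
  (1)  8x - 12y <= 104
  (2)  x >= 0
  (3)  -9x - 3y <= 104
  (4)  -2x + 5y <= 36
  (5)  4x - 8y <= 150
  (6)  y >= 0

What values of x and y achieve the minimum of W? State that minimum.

x = 119/2, y = 31, minimum W = -807

Feasible corners and W = -12x - 3y:
  (119/2, 31) → W = -807
  (13, 0) → W = -156
  (0, 36/5) → W = -108/5
  (0, 0) → W = 0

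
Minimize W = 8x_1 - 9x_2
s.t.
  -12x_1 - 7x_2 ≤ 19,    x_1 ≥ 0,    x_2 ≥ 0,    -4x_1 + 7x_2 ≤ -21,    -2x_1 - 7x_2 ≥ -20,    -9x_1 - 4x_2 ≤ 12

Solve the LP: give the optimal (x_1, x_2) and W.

x_1 = 21/4, x_2 = 0, minimum W = 42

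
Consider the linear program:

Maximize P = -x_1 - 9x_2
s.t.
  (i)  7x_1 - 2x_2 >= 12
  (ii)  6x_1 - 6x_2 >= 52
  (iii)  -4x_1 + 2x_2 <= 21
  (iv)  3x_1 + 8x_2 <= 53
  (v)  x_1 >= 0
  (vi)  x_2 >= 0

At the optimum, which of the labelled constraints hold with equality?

Corner points and P = -x_1 - 9x_2:
  (367/33, 27/11) → P = -1096/33
  (26/3, 0) → P = -26/3
  (53/3, 0) → P = -53/3

The maximum is at (26/3, 0). Substituting into each constraint, equality holds for (ii) and (vi); the remaining constraints have slack.

(ii) and (vi)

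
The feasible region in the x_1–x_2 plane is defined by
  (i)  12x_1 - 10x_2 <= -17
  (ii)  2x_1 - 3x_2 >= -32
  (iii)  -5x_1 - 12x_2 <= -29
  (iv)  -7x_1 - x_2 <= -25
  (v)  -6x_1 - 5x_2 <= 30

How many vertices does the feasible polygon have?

The feasible vertices (each the meet of two boundaries and inside every other half-plane) are:
  (269/16, 175/8)
  (233/82, 419/82)
  (43/23, 274/23)

3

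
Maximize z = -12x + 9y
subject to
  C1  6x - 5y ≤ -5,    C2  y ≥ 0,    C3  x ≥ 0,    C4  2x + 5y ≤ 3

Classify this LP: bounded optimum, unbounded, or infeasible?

The boundaries 6x - 5y = -5 and y = 0 meet at (-5/6, 0), but that point violates x ≥ 0. Every candidate vertex is excluded by some other constraint, so the feasible region is empty.

infeasible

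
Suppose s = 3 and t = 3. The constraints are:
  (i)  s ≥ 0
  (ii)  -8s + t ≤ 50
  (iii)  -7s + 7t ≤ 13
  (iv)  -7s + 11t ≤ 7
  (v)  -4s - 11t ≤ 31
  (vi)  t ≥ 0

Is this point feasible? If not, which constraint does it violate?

not feasible — violates (iv)

Constraint (iv): -7s + 11t = 12, which is not ≤ 7. All other constraints are satisfied.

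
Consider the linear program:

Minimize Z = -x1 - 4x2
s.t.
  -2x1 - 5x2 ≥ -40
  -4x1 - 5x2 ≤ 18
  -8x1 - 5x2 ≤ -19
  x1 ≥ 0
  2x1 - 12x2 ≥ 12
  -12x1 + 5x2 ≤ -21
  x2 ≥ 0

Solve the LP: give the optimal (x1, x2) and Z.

The binding constraints are -2x1 - 5x2 = -40 and 2x1 - 12x2 = 12.
Solving simultaneously gives x1 = 270/17, x2 = 28/17.

x1 = 270/17, x2 = 28/17, minimum Z = -382/17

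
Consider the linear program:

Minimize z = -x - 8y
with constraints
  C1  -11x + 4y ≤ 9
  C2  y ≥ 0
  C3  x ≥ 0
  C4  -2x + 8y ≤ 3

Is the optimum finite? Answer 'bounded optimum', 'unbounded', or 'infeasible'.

unbounded

From the feasible point (0, 0), moving in the direction (1, 0) keeps every constraint satisfied while z decreases without bound.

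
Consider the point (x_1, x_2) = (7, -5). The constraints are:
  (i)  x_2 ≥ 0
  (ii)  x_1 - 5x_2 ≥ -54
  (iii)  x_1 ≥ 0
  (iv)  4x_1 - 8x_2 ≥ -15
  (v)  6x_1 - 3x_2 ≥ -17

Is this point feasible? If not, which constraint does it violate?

Constraint (i): x_2 = -5, which is not ≥ 0. All other constraints are satisfied.

not feasible — violates (i)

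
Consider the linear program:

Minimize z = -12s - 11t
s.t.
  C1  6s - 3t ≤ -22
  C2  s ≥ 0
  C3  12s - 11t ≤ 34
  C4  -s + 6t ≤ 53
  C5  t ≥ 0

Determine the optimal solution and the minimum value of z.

Vertices and z = -12s - 11t:
  (0, 22/3) → z = -242/3
  (9/11, 296/33) → z = -3580/33
  (0, 53/6) → z = -583/6

s = 9/11, t = 296/33, minimum z = -3580/33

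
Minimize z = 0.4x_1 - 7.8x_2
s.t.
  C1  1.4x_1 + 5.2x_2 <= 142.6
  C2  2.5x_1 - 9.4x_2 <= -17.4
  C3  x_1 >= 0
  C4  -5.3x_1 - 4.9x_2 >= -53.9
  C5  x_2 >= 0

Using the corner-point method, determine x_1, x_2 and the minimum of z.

The optimum lies where x_1 = 0 and -5.3x_1 - 4.9x_2 = -53.9.
Solving simultaneously gives x_1 = 0, x_2 = 11.

x_1 = 0, x_2 = 11, minimum z = -85.8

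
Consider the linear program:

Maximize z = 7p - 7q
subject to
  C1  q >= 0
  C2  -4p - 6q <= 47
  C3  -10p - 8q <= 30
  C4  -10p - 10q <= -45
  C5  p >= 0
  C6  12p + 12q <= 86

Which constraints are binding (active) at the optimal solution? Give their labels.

C1 and C6

Corner points and z = 7p - 7q:
  (9/2, 0) → z = 63/2
  (43/6, 0) → z = 301/6
  (0, 9/2) → z = -63/2
  (0, 43/6) → z = -301/6

The maximum is at (43/6, 0). Substituting into each constraint, equality holds for C1 and C6; the remaining constraints have slack.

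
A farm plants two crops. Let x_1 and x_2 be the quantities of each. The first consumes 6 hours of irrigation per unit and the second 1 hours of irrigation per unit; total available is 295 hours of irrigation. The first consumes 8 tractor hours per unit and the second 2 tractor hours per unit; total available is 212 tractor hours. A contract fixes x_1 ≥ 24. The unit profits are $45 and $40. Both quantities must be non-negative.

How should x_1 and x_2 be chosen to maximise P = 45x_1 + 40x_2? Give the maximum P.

Corner points and P = 45x_1 + 40x_2:
  (53/2, 0) → P = 2385/2
  (24, 0) → P = 1080
  (24, 10) → P = 1480

At the optimal vertex, 8x_1 + 2x_2 = 212 and x_1 = 24.
Solving simultaneously gives x_1 = 24, x_2 = 10.

x_1 = 24, x_2 = 10, maximum P = 1480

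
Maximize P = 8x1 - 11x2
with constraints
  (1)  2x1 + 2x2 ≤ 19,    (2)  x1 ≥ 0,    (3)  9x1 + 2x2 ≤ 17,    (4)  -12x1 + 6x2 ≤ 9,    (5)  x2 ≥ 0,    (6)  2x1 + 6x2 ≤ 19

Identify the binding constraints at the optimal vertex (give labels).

(3) and (5)

Vertices and P = 8x1 - 11x2:
  (0, 3/2) → P = -33/2
  (0, 0) → P = 0
  (17/9, 0) → P = 136/9
  (32/25, 137/50) → P = -199/10
  (5/7, 41/14) → P = -53/2

The maximum is at (17/9, 0). Substituting into each constraint, equality holds for (3) and (5); the remaining constraints have slack.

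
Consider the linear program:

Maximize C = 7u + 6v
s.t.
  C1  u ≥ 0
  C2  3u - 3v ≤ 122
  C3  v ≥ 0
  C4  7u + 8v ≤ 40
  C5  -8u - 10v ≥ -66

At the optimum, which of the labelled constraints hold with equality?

C3 and C4

Extreme points and C = 7u + 6v:
  (0, 0) → C = 0
  (0, 5) → C = 30
  (40/7, 0) → C = 40

The maximum is at (40/7, 0). Substituting into each constraint, equality holds for C3 and C4; the remaining constraints have slack.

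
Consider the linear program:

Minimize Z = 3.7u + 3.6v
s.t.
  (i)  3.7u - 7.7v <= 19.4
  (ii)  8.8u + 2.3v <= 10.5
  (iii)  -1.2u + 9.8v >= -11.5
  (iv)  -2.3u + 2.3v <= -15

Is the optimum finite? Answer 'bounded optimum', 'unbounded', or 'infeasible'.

infeasible

The boundaries 3.7u - 7.7v = 19.4 and -2.3u + 2.3v = -15 meet at (886/115, 136/115), but that point violates 8.8u + 2.3v ≤ 10.5. Every candidate vertex is excluded by some other constraint, so the feasible region is empty.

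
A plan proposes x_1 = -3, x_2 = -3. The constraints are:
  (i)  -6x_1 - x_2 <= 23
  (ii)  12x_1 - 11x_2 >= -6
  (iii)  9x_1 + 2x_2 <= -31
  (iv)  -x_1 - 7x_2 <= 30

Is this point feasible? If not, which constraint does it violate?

feasible

(i): 21 ≤ 23 ✓
(ii): -3 ≥ -6 ✓
(iii): -33 ≤ -31 ✓
(iv): 24 ≤ 30 ✓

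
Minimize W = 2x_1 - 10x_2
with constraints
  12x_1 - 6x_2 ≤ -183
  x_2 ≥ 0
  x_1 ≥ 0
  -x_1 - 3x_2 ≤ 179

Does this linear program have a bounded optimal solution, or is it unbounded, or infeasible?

unbounded

From the feasible point (0, 61/2), moving in the direction (6, 12) keeps every constraint satisfied while W decreases without bound.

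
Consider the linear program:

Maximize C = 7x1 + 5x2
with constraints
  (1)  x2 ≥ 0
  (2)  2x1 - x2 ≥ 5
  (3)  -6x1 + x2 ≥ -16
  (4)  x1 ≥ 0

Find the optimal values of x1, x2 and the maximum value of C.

The optimum lies where 2x1 - x2 = 5 and -6x1 + x2 = -16.
Solving simultaneously gives x1 = 11/4, x2 = 1/2.

x1 = 11/4, x2 = 1/2, maximum C = 87/4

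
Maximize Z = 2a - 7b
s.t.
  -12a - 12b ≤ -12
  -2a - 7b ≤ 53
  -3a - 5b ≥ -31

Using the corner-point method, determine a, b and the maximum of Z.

Feasible corners and Z = 2a - 7b:
  (12, -11) → Z = 101
  (-13, 14) → Z = -124
  (482/11, -221/11) → Z = 2511/11

The binding constraints are -2a - 7b = 53 and -3a - 5b = -31.
Solving simultaneously gives a = 482/11, b = -221/11.

a = 482/11, b = -221/11, maximum Z = 2511/11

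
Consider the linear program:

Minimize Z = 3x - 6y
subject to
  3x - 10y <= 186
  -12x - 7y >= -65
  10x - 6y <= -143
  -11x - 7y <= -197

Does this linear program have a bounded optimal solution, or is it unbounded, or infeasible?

From the feasible point (-132, 1649/7), moving in the direction (-7, 11) keeps every constraint satisfied while Z decreases without bound.

unbounded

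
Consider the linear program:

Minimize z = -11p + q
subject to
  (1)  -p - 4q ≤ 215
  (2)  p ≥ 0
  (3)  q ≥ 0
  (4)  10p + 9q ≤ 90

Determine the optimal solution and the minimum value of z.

Feasible corners and z = -11p + q:
  (0, 0) → z = 0
  (0, 10) → z = 10
  (9, 0) → z = -99

At the optimal vertex, q = 0 and 10p + 9q = 90.
Solving simultaneously gives p = 9, q = 0.

p = 9, q = 0, minimum z = -99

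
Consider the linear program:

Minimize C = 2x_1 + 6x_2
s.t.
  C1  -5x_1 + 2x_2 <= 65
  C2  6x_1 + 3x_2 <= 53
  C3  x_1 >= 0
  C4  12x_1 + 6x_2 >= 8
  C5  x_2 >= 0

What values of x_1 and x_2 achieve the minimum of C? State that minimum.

x_1 = 2/3, x_2 = 0, minimum C = 4/3

Corner points and C = 2x_1 + 6x_2:
  (0, 53/3) → C = 106
  (53/6, 0) → C = 53/3
  (0, 4/3) → C = 8
  (2/3, 0) → C = 4/3

The binding constraints are 12x_1 + 6x_2 = 8 and x_2 = 0.
Solving simultaneously gives x_1 = 2/3, x_2 = 0.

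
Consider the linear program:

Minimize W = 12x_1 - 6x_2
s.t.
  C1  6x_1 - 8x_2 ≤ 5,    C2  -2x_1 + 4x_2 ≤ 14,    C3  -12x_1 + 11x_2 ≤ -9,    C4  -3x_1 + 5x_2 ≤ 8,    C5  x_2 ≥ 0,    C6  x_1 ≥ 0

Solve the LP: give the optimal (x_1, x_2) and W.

Corner points and W = 12x_1 - 6x_2:
  (89/6, 21/2) → W = 115
  (5/6, 0) → W = 10
  (133/27, 41/9) → W = 286/9
  (3/4, 0) → W = 9

x_1 = 3/4, x_2 = 0, minimum W = 9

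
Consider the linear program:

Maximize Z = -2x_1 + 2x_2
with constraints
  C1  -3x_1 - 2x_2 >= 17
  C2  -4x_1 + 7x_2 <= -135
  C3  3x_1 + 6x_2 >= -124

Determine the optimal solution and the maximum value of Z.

x_1 = -58/45, x_2 = -901/45, maximum Z = -562/15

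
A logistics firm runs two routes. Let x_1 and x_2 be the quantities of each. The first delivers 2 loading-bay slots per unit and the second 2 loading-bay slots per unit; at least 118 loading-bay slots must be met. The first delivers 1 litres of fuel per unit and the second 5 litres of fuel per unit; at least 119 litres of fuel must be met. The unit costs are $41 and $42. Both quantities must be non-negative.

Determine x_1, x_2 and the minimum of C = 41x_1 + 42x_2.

x_1 = 44, x_2 = 15, minimum C = 2434

Vertices and C = 41x_1 + 42x_2:
  (0, 59) → C = 2478
  (119, 0) → C = 4879
  (44, 15) → C = 2434
The feasible region is unbounded (it extends along (0, 1), (1, 0)), but C strictly increases along every unbounded feasible direction, so there is no improving ray and the minimum is attained at a vertex.

At the optimal vertex, 2x_1 + 2x_2 = 118 and x_1 + 5x_2 = 119.
Solving simultaneously gives x_1 = 44, x_2 = 15.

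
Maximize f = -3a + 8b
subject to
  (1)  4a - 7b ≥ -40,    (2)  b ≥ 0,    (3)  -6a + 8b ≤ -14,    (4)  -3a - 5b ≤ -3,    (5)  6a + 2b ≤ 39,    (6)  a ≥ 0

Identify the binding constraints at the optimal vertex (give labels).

(3) and (5)

Feasible corners and f = -3a + 8b:
  (7/3, 0) → f = -7
  (13/2, 0) → f = -39/2
  (17/3, 5/2) → f = 3

The maximum is at (17/3, 5/2). Substituting into each constraint, equality holds for (3) and (5); the remaining constraints have slack.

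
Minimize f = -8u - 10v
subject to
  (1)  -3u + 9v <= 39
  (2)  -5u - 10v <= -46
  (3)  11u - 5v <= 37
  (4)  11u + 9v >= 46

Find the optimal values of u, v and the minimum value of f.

u = 44/7, v = 45/7, minimum f = -802/7

Feasible corners and f = -8u - 10v:
  (44/7, 45/7) → f = -802/7
  (1/2, 9/2) → f = -49
  (40/9, 107/45) → f = -178/3
  (46/65, 276/65) → f = -3128/65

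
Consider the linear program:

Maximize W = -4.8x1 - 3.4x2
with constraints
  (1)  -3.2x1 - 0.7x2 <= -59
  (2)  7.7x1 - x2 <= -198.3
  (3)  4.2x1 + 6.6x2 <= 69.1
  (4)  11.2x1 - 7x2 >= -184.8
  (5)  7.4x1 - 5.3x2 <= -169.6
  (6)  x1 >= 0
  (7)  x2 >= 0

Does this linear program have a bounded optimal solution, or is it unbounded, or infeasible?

infeasible

The boundaries x1 = 0 and x2 = 0 meet at (0, 0), but that point violates -3.2x1 - 0.7x2 ≤ -59. Every candidate vertex is excluded by some other constraint, so the feasible region is empty.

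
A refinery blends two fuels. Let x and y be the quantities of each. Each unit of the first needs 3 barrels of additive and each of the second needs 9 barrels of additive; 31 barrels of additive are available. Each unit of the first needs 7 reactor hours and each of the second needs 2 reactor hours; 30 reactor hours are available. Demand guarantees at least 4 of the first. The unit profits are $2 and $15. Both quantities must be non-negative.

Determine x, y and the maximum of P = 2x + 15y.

Feasible corners and P = 2x + 15y:
  (30/7, 0) → P = 60/7
  (4, 0) → P = 8
  (4, 1) → P = 23

x = 4, y = 1, maximum P = 23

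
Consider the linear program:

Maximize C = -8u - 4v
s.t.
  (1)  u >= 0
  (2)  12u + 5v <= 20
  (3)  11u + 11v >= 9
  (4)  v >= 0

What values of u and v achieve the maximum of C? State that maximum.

u = 0, v = 9/11, maximum C = -36/11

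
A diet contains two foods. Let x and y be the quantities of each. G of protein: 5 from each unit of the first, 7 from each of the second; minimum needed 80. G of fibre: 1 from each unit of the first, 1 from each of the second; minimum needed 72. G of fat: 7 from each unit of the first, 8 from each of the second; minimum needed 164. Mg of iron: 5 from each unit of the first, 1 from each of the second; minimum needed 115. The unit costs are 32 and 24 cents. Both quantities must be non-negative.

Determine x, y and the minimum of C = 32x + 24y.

Feasible corners and C = 32x + 24y:
  (0, 115) → C = 2760
  (72, 0) → C = 2304
  (43/4, 245/4) → C = 1814
The feasible region is unbounded (it extends along (0, 1), (1, 0)), but C strictly increases along every unbounded feasible direction, so there is no improving ray and the minimum is attained at a vertex.

At the optimal vertex, x + y = 72 and 5x + y = 115.
Solving simultaneously gives x = 43/4, y = 245/4.

x = 43/4, y = 245/4, minimum C = 1814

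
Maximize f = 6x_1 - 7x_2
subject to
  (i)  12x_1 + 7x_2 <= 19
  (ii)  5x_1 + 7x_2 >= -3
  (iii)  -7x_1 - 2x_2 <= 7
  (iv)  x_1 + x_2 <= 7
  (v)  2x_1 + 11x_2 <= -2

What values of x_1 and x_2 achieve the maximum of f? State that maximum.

x_1 = 22/7, x_2 = -131/49, maximum f = 263/7

Vertices and f = 6x_1 - 7x_2:
  (22/7, -131/49) → f = 263/7
  (223/118, -31/59) → f = 886/59
  (-19/41, -4/41) → f = -86/41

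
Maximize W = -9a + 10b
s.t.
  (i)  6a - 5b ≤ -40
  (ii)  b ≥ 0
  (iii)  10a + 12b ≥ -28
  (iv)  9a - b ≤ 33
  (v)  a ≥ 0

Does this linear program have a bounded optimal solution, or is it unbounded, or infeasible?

From the feasible point (205/39, 186/13), moving in the direction (0, 1) keeps every constraint satisfied while W increases without bound.

unbounded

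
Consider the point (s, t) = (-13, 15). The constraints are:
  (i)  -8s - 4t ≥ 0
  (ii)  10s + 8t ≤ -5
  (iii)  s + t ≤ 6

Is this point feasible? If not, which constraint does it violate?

feasible

(i): 44 ≥ 0 ✓
(ii): -10 ≤ -5 ✓
(iii): 2 ≤ 6 ✓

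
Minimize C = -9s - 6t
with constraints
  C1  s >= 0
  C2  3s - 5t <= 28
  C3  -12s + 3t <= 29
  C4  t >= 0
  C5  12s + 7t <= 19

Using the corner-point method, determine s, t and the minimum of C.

s = 0, t = 19/7, minimum C = -114/7

Extreme points and C = -9s - 6t:
  (0, 0) → C = 0
  (0, 19/7) → C = -114/7
  (19/12, 0) → C = -57/4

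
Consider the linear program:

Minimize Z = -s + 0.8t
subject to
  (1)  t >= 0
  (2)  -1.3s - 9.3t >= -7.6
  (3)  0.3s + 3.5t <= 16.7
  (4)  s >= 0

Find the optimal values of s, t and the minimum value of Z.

s = 76/13, t = 0, minimum Z = -76/13

Corner points and Z = -s + 0.8t:
  (76/13, 0) → Z = -76/13
  (0, 0) → Z = 0
  (0, 76/93) → Z = 304/465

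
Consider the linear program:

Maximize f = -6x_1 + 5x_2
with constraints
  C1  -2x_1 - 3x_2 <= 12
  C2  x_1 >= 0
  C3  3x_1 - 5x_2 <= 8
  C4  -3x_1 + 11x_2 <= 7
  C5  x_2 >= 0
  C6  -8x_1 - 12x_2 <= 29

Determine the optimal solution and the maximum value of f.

The optimum lies where x_1 = 0 and -3x_1 + 11x_2 = 7.
Solving simultaneously gives x_1 = 0, x_2 = 7/11.

x_1 = 0, x_2 = 7/11, maximum f = 35/11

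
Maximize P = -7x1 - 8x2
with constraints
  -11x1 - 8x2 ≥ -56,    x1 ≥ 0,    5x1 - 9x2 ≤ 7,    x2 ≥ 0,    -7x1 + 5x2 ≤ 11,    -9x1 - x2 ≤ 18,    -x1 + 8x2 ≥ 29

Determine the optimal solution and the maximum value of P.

Feasible corners and P = -7x1 - 8x2:
  (64/37, 171/37) → P = -1816/37
  (9/4, 125/32) → P = -47
  (19/17, 64/17) → P = -645/17

x1 = 19/17, x2 = 64/17, maximum P = -645/17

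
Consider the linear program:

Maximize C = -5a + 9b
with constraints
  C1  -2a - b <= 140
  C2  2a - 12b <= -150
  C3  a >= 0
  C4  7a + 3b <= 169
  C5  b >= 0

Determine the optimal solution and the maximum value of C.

At the optimal vertex, a = 0 and 7a + 3b = 169.
Solving simultaneously gives a = 0, b = 169/3.

a = 0, b = 169/3, maximum C = 507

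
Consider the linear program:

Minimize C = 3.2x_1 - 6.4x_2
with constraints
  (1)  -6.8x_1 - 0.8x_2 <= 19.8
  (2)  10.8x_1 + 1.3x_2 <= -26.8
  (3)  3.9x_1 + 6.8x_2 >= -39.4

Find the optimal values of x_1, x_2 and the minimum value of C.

x_1 = -21.5, x_2 = 158, minimum C = -1080

Corner points and C = 3.2x_1 - 6.4x_2:
  (-43/2, 158) → C = -1080
  (-1289/539, -9535/2156) → C = 55656/2695
  (-13102/6837, -10700/2279) → C = 817568/34185

The optimum lies where -6.8x_1 - 0.8x_2 = 19.8 and 10.8x_1 + 1.3x_2 = -26.8.
Solving simultaneously gives x_1 = -43/2, x_2 = 158.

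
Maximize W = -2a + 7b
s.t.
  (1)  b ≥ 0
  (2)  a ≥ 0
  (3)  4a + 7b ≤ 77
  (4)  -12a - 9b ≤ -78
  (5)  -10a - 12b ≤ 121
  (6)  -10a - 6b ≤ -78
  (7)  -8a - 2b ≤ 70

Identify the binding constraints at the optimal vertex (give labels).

(3) and (6)

Extreme points and W = -2a + 7b:
  (77/4, 0) → W = -77/2
  (39/5, 0) → W = -78/5
  (42/23, 229/23) → W = 1519/23

The maximum is at (42/23, 229/23). Substituting into each constraint, equality holds for (3) and (6); the remaining constraints have slack.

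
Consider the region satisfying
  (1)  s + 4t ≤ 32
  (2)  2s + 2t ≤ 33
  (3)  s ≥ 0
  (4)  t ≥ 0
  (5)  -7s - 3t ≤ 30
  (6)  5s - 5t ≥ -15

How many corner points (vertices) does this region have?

5

Pairwise boundary intersections that survive every other constraint:
  (34/3, 31/6)
  (4, 7)
  (33/2, 0)
  (0, 0)
  (0, 3)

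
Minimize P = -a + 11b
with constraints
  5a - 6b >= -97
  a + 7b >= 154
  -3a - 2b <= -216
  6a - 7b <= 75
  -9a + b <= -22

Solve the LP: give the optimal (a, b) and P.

a = 554/11, b = 357/11, minimum P = 3373/11

Extreme points and P = -a + 11b:
  (551/14, 1371/28) → P = 1997/4
  (1129, 957) → P = 9398
  (554/11, 357/11) → P = 3373/11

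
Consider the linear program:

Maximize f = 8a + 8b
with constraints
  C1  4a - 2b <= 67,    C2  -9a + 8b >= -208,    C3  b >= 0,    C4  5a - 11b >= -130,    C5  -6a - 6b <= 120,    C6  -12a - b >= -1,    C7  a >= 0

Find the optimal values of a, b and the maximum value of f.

The optimum lies where -12a - b = -1 and a = 0.
Solving simultaneously gives a = 0, b = 1.

a = 0, b = 1, maximum f = 8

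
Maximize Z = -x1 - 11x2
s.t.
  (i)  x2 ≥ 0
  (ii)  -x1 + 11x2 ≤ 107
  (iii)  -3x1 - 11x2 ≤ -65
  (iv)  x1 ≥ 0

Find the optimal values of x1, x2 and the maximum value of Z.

x1 = 65/3, x2 = 0, maximum Z = -65/3

Corner points and Z = -x1 - 11x2:
  (65/3, 0) → Z = -65/3
  (0, 107/11) → Z = -107
  (0, 65/11) → Z = -65
The feasible region is unbounded (it extends along (11, 1), (1, 0)), but Z strictly decreases along every unbounded feasible direction, so there is no improving ray and the maximum is attained at a vertex.

The binding constraints are x2 = 0 and -3x1 - 11x2 = -65.
Solving simultaneously gives x1 = 65/3, x2 = 0.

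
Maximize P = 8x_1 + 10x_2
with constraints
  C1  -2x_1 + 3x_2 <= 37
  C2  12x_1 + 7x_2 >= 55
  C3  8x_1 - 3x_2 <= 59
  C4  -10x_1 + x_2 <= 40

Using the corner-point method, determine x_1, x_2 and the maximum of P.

Corner points and P = 8x_1 + 10x_2:
  (-47/25, 277/25) → P = 2394/25
  (16, 23) → P = 358
  (289/46, -67/23) → P = 486/23

At the optimal vertex, -2x_1 + 3x_2 = 37 and 8x_1 - 3x_2 = 59.
Solving simultaneously gives x_1 = 16, x_2 = 23.

x_1 = 16, x_2 = 23, maximum P = 358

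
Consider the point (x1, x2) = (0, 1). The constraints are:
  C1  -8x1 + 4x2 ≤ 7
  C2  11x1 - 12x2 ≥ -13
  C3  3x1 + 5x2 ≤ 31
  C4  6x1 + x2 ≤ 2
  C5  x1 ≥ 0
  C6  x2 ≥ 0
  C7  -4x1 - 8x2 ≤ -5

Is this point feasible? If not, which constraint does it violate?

feasible

C1: 4 ≤ 7 ✓
C2: -12 ≥ -13 ✓
C3: 5 ≤ 31 ✓
C4: 1 ≤ 2 ✓
C5: 0 ≥ 0 ✓
C6: 1 ≥ 0 ✓
C7: -8 ≤ -5 ✓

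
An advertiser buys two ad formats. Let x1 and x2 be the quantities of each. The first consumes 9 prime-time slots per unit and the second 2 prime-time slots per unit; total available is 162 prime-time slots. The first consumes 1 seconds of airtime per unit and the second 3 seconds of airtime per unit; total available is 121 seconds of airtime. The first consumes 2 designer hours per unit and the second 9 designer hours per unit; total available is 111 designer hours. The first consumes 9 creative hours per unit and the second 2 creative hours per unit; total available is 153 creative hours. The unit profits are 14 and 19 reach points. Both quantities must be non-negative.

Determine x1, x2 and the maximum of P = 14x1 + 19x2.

x1 = 15, x2 = 9, maximum P = 381

Feasible corners and P = 14x1 + 19x2:
  (0, 0) → P = 0
  (0, 37/3) → P = 703/3
  (17, 0) → P = 238
  (15, 9) → P = 381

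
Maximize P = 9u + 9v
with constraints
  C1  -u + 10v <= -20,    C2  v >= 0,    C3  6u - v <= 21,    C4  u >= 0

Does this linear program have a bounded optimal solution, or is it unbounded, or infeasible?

The boundaries -u + 10v = -20 and v = 0 meet at (20, 0), but that point violates 6u - v ≤ 21. Every candidate vertex is excluded by some other constraint, so the feasible region is empty.

infeasible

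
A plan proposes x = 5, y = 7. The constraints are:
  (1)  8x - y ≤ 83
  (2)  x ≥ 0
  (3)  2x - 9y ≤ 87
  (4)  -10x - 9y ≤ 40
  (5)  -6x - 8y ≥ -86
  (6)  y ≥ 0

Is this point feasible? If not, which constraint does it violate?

(1): 33 ≤ 83 ✓
(2): 5 ≥ 0 ✓
(3): -53 ≤ 87 ✓
(4): -113 ≤ 40 ✓
(5): -86 ≥ -86 ✓
(6): 7 ≥ 0 ✓

feasible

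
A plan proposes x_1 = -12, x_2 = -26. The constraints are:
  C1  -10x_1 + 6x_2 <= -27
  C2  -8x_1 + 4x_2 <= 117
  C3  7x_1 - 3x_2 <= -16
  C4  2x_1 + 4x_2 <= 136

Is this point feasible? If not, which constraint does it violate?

Constraint C3: 7x_1 - 3x_2 = -6, which is not ≤ -16. All other constraints are satisfied.

not feasible — violates C3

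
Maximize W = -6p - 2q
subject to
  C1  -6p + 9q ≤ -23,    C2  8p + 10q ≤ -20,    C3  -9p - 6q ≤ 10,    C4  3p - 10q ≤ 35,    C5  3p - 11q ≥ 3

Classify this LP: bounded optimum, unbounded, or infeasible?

Feasible corners and W = -6p - 2q:
  (10/21, -50/21) → W = 40/21
  (15/11, -34/11) → W = -2
  (55/54, -115/36) → W = 5/18
The feasible region has finitely many vertices and no improving ray; the maximum is 40/21 at (10/21, -50/21).

bounded optimum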